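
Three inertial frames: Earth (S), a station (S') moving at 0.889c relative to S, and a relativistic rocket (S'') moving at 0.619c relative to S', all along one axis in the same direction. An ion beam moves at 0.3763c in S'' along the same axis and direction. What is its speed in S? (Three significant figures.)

Compose velocities in two stages. Stage 1 (into S'): u₁ = (0.3763+0.619)/(1+0.3763×0.619) = 0.80726.
Stage 2 (into S): u = (0.80726+0.889)/(1+0.80726×0.889) = 0.98754, so the speed is 0.988c.

0.988c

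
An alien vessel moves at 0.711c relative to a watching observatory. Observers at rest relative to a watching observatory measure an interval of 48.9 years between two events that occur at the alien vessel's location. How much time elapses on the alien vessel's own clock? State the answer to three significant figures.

γ = 1/√(1 − β²) = 1/√(1 − 0.505521) = 1/√0.494479 = 1/0.703192 = 1.4221.
The alien vessel's clock runs slow as seen from a watching observatory, so Δτ = Δt/γ = 48.9/1.4221 = 34.4 years.

34.4 years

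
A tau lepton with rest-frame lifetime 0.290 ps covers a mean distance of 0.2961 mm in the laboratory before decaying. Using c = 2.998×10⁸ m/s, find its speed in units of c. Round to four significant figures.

Lab distance = (lab lifetime)·v = γτ·βc, so βγ = d/(cτ) = 2.961×10^-4/(2.998×10⁸ × 2.900×10^-13) = 3.4057.
With βγ = 3.4057: γ² = 1 + (βγ)² = 12.5988, and β = (βγ)/γ = 3.4057/3.54948 = 0.9595.

0.9595c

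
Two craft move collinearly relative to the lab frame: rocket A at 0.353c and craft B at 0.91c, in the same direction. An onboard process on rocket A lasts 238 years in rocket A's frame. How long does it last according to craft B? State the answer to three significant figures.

416 years

The velocity of rocket A relative to craft B is (0.353 − 0.91)c / (1 − 0.353×0.91) = −0.8206c; relative speed 0.8206c.
At |u| = 0.8206c, γ = (1 − 0.673384)^(−1/2) = 1.7498.
The clock on rocket A records proper time, so craft B measures Δt = γΔτ = 1.7498 × 238 = 416 years.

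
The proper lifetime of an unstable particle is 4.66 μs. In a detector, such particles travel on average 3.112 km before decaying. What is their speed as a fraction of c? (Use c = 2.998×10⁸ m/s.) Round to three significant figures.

0.912c

Lab distance = (lab lifetime)·v = γτ·βc, so βγ = d/(cτ) = 3112/(2.998×10⁸ × 4.660×10^-6) = 2.2275.
With βγ = 2.2275: γ² = 1 + (βγ)² = 5.96176, and β = (βγ)/γ = 2.2275/2.44167 = 0.912.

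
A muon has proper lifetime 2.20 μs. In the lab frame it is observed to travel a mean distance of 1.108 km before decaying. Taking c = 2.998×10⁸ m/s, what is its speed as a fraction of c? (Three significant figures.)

Lab distance = (lab lifetime)·v = γτ·βc, so βγ = d/(cτ) = 1108/(2.998×10⁸ × 2.200×10^-6) = 1.6799.
With βγ = 1.6799: γ² = 1 + (βγ)² = 3.82206, and β = (βγ)/γ = 1.6799/1.95501 = 0.859.

0.859c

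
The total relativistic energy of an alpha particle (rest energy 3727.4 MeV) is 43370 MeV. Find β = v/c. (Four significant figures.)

γ = E/(mc²) = 43370/3727.4 = 11.635.
β = √(1 − 1/γ²) = √(1 − 0.00738699) = √0.99261301 = 0.9963.

0.9963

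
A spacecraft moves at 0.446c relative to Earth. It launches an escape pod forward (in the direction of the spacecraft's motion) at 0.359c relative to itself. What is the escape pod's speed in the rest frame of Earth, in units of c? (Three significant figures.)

0.694c

In units of c, u = (u' + v)/(1 + u'v) with u' = 0.359 and v = 0.446.
Numerator: 0.359 + 0.446 = 0.805. Denominator: 1 + (0.359)(0.446) = 1.160114.
u = 0.805/1.160114 = 0.6939, so the speed is 0.694c.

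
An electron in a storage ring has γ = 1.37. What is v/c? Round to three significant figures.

0.684

β = √(1 − 1/γ²) = √(1 − 1/1.8769) = √0.467207 = 0.684.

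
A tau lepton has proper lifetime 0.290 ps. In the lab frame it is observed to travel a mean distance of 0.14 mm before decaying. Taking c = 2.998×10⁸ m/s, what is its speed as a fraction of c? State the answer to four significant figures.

Let x = d/(cτ) = 1.400×10^-4 m / (2.998×10⁸ m/s × 2.900×10^-13 s) = 1.6103. Since d = βγcτ, x = βγ = β/√(1−β²).
Solving: β² = x²/(1+x²) = 2.59307/3.59307 = 0.721686, so β = 0.8495.

0.8495c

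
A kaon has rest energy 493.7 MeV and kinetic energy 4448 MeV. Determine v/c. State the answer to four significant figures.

γ = 1 + K/(mc²) = 1 + 4448/493.7 = 10.01.
β = √(1 − 1/γ²) = √(1 − 0.00998003) = √0.99001997 = 0.9950.

0.9950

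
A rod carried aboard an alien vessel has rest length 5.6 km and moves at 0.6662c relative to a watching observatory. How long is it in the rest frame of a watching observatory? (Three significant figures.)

β² = 0.44382244, so γ = 1/√0.55617756 = 1.3409.
Along the direction of motion the measured length is L₀/γ = 5.6/1.3409 = 4.18 km.

4.18 km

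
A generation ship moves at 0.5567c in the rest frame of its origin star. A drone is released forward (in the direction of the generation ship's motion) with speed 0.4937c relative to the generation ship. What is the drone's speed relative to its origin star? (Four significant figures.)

Relativistic velocity addition: u = (u' + v)/(1 + u'v/c²), with u' = 0.4937c and v = 0.5567c.
Numerator: 0.4937 + 0.5567 = 1.0504. Denominator: 1 + (0.4937)(0.5567) = 1.27484279.
u = 1.0504/1.27484279 = 0.82394, so the speed is 0.8239c.

0.8239c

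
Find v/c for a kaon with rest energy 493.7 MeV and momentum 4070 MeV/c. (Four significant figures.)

pc/(mc²) = 4070/493.7 = 8.2439 = βγ = β/√(1−β²).
So β² = x²/(1 + x²) with x = 8.2439: x² = 67.9619, β² = 67.9619/68.9619 = 0.985499, β = 0.9927.

0.9927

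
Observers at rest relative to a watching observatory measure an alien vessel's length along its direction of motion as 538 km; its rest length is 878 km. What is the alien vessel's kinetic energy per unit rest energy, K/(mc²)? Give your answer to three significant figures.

From L = L₀/γ: γ = 878/538 = 1.63197.
Since K = (γ−1)mc², K/(mc²) = 1.63197 − 1 = 0.632.

0.632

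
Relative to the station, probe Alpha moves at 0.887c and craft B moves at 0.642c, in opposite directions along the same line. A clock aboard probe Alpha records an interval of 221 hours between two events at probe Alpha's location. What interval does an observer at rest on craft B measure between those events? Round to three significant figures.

980 hours

Transform probe Alpha's velocity into craft B's frame: (0.887 + 0.642)/(1 + 0.887·0.642) = 1.529/1.569454, so the relative speed is 0.97422c.
At |u| = 0.97422c, γ = (1 − 0.949105)^(−1/2) = 4.4326.
Probe Alpha's interval is proper; time dilation gives Δt_B = γΔτ = 4.4326 × 221 hours = 980 hours.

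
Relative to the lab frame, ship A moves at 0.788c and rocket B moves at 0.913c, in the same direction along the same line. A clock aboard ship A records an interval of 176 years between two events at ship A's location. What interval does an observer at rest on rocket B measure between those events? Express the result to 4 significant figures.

196.6 years

Transform ship A's velocity into rocket B's frame: (0.788 − 0.913)/(1 − 0.788·0.913) = −0.125/0.280556, so the relative speed is 0.44554c.
At |u| = 0.44554c, γ = (1 − 0.198506)^(−1/2) = 1.117.
The clock on ship A records proper time, so rocket B measures Δt = γΔτ = 1.117 × 176 = 196.6 years.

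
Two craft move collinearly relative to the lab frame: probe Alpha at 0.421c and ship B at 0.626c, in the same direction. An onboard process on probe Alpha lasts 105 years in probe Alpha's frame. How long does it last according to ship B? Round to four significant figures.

The velocity of probe Alpha relative to ship B is (0.421 − 0.626)c / (1 − 0.421×0.626) = −0.27836c; relative speed 0.27836c.
At |u| = 0.27836c, γ = (1 − 0.0774843)^(−1/2) = 1.0411.
Probe Alpha's interval is proper; time dilation gives Δt_B = γΔτ = 1.0411 × 105 years = 109.3 years.

109.3 years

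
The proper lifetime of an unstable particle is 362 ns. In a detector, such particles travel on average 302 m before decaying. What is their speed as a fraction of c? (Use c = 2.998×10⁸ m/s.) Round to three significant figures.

0.941c

Lab distance = (lab lifetime)·v = γτ·βc, so βγ = d/(cτ) = 302.0/(2.998×10⁸ × 3.620×10^-7) = 2.7827.
With βγ = 2.7827: γ² = 1 + (βγ)² = 8.74342, and β = (βγ)/γ = 2.7827/2.95693 = 0.941.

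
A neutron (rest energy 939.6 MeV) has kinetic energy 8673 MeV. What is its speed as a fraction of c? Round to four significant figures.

0.9952c

K = (γ−1)mc², so γ = 1 + 8673/939.6 = 10.231.
Then v/c = √(1 − γ⁻²) = √(1 − 0.00955353) = √0.99044647 = 0.9952.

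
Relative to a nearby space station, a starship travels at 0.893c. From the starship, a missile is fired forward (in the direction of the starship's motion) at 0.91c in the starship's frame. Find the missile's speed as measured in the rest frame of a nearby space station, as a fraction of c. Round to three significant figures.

0.995c

In units of c, u = (u' + v)/(1 + u'v) with u' = 0.91 and v = 0.893.
Numerator: 0.91 + 0.893 = 1.803. Denominator: 1 + (0.91)(0.893) = 1.81263.
u = 1.803/1.81263 = 0.99469, so the speed is 0.995c.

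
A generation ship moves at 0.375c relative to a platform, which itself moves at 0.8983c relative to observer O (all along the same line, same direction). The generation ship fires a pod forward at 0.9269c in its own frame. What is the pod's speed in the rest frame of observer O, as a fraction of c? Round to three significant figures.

Apply u = (u'+v)/(1+u'v) twice. Pod in the platform frame: (0.9269+0.375)/(1+0.9269·0.375) = 1.3019/1.3475875 = 0.9661c.
That velocity, transformed to the rest frame of observer O: (0.9661+0.8983)/(1+0.9661·0.8983) = 1.8644/1.86784763 = 0.99815c.

0.998c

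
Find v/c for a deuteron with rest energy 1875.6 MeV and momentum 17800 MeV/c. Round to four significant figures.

0.9945

pc/(mc²) = 17800/1875.6 = 9.4903 = βγ = β/√(1−β²).
So β² = x²/(1 + x²) with x = 9.4903: x² = 90.0658, β² = 90.0658/91.0658 = 0.989019, β = 0.9945.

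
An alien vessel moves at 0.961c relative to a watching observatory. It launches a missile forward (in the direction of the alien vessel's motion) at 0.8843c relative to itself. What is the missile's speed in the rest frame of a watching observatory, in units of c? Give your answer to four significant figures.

Relativistic velocity addition: u = (u' + v)/(1 + u'v/c²), with u' = 0.8843c and v = 0.961c.
Numerator: 0.8843 + 0.961 = 1.8453. Denominator: 1 + (0.8843)(0.961) = 1.8498123.
u = 1.8453/1.8498123 = 0.99756, so the speed is 0.9976c.

0.9976c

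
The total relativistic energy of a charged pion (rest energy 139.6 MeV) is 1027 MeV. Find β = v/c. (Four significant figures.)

0.9907

Total energy E = γmc² gives γ = 1027/139.6 = 7.3567.
Hence β = √(1 − 1/γ²) = √(1 − 0.0184771) = √0.9815229 = 0.9907.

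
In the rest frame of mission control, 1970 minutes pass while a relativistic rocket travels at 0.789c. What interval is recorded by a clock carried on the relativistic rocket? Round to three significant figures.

γ = 1/√(1 − β²) = 1/√(1 − 0.622521) = 1/√0.377479 = 1/0.614393 = 1.6276.
The relativistic rocket's clock runs slow as seen from mission control, so Δτ = Δt/γ = 1970/1.6276 = 1210 minutes.

1210 minutes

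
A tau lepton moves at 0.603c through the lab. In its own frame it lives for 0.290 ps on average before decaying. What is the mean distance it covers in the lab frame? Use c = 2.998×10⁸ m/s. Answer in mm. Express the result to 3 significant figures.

Lorentz factor: γ = (1 − 0.363609)^(−1/2) = 1.2535.
Lab-frame lifetime: Δt = γτ = 1.2535 × 0.290 ps = 0.36351 ps.
Distance: d = vΔt = 0.603 × 2.998×10⁸ m/s × 3.6351×10^-13 s = 6.57×10^-5 m = 0.0657 mm.

0.0657 mm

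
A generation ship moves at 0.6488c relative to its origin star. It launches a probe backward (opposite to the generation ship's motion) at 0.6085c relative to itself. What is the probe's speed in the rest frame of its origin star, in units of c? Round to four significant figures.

0.06659c

Relativistic velocity addition: u = (u' + v)/(1 + u'v/c²), with u' = −0.6085c and v = 0.6488c.
Numerator: −0.6085 + 0.6488 = 0.0403. Denominator: 1 + (−0.6085)(0.6488) = 0.6052052.
u = 0.0403/0.6052052 = 0.066589, so the speed is 0.06659c.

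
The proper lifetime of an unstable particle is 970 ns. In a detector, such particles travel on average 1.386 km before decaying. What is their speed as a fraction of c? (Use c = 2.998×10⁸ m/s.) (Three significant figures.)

0.979c

Let x = d/(cτ) = 1386 m / (2.998×10⁸ m/s × 9.700×10^-7 s) = 4.7661. Since d = βγcτ, x = βγ = β/√(1−β²).
Solving: β² = x²/(1+x²) = 22.7157/23.7157 = 0.957834, so β = 0.979.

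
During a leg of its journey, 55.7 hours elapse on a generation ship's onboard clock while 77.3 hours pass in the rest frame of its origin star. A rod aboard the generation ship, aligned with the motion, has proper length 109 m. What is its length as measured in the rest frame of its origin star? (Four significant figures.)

The time-dilation ratio gives γ = 77.3/55.7 = 1.38779.
The rod contracts by the same γ: 109 m / 1.38779 = 78.54 m.

78.54 m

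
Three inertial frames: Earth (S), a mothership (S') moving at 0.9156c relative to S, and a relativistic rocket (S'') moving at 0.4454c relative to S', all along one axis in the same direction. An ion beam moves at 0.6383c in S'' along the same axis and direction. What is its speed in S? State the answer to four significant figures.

Apply u = (u'+v)/(1+u'v) twice. Ion beam in the mothership frame: (0.6383+0.4454)/(1+0.6383·0.4454) = 1.0837/1.28429882 = 0.84381c.
That velocity, transformed to the rest frame of Earth: (0.84381+0.9156)/(1+0.84381·0.9156) = 1.75941/1.772592436 = 0.99256c.

0.9926c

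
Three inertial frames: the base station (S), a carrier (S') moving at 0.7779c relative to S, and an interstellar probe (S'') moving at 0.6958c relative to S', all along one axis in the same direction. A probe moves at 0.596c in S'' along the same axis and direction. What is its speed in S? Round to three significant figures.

0.989c

Compose velocities in two stages. Stage 1 (into S'): u₁ = (0.596+0.6958)/(1+0.596×0.6958) = 0.91313.
Stage 2 (into S): u = (0.91313+0.7779)/(1+0.91313×0.7779) = 0.98872, so the speed is 0.989c.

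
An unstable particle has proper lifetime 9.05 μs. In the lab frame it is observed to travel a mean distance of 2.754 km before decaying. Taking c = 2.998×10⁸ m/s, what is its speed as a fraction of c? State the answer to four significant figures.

Lab distance = (lab lifetime)·v = γτ·βc, so βγ = d/(cτ) = 2754/(2.998×10⁸ × 9.050×10^-6) = 1.015.
With βγ = 1.015: γ² = 1 + (βγ)² = 2.03022, and β = (βγ)/γ = 1.015/1.42486 = 0.7124.

0.7124c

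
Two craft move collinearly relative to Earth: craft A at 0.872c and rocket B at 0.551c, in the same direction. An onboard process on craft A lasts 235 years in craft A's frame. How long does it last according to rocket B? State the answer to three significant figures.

Transform craft A's velocity into rocket B's frame: (0.872 − 0.551)/(1 − 0.872·0.551) = 0.321/0.519528, so the relative speed is 0.61787c.
γ for this relative speed: γ = 1/√(1 − 0.381763) = 1.2718.
Craft A's interval is proper; time dilation gives Δt_B = γΔτ = 1.2718 × 235 years = 299 years.

299 years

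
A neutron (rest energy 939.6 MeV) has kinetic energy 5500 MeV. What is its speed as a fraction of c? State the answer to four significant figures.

γ = 1 + K/(mc²) = 1 + 5500/939.6 = 6.8536.
β = √(1 − 1/γ²) = √(1 − 0.0212894) = √0.9787106 = 0.9893.

0.9893c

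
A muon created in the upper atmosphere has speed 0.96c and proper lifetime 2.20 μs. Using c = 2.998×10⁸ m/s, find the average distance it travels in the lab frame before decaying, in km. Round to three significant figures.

γ = 1/√(1 − β²) = 1/√(1 − 0.9216) = 1/√0.0784 = 1/0.28 = 3.5714.
Lab-frame lifetime: Δt = γτ = 3.5714 × 2.20 μs = 7.8571 μs.
Distance: d = vΔt = 0.96 × 2.998×10⁸ m/s × 7.8571×10^-6 s = 2260 m = 2.26 km.

2.26 km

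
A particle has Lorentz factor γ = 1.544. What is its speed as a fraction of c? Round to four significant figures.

0.7619c

β = √(1 − 1/γ²) = √(1 − 1/2.383936) = √0.580526 = 0.7619.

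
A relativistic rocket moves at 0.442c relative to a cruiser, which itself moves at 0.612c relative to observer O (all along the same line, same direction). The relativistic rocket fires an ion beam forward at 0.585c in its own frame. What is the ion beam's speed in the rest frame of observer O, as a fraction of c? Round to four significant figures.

Compose velocities in two stages. Stage 1 (into S'): u₁ = (0.585+0.442)/(1+0.585×0.442) = 0.81601.
Stage 2 (into S): u = (0.81601+0.612)/(1+0.81601×0.612) = 0.95239, so the speed is 0.9524c.

0.9524c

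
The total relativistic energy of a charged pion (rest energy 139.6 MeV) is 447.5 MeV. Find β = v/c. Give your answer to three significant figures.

Total energy E = γmc² gives γ = 447.5/139.6 = 3.2056.
Hence β = √(1 − 1/γ²) = √(1 − 0.0973153) = √0.9026847 = 0.950.

0.950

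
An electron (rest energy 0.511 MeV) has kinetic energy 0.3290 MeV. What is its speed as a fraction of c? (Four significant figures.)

0.7937c

γ = 1 + K/(mc²) = 1 + 0.3290/0.511 = 1.6438.
β = √(1 − 1/γ²) = √(1 − 0.370085) = √0.629915 = 0.7937.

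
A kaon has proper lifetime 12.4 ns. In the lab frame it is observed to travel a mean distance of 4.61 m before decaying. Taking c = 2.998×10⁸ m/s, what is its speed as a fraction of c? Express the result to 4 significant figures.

0.7784c

Let x = d/(cτ) = 4.610 m / (2.998×10⁸ m/s × 1.240×10^-8 s) = 1.2401. Since d = βγcτ, x = βγ = β/√(1−β²).
Solving: β² = x²/(1+x²) = 1.53785/2.53785 = 0.605966, so β = 0.7784.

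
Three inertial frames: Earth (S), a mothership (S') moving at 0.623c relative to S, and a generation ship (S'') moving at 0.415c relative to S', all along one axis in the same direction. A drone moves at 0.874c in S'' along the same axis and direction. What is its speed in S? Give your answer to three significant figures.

0.987c

Apply u = (u'+v)/(1+u'v) twice. Drone in the mothership frame: (0.874+0.415)/(1+0.874·0.415) = 1.289/1.36271 = 0.94591c.
That velocity, transformed to the rest frame of Earth: (0.94591+0.623)/(1+0.94591·0.623) = 1.56891/1.58930193 = 0.98717c.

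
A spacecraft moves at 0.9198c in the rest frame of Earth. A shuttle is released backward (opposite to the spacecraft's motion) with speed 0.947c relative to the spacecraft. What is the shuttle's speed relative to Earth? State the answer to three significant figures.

0.211c

In units of c, u = (u' + v)/(1 + u'v) with u' = −0.947 and v = 0.9198.
Numerator: −0.947 + 0.9198 = −0.0272. Denominator: 1 + (−0.947)(0.9198) = 0.1289494.
u = −0.0272/0.1289494 = −0.21094, so the speed is 0.211c.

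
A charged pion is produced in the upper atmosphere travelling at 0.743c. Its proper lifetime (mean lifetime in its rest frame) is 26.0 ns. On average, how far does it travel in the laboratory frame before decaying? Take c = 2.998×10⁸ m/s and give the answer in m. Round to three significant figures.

γ = 1/√(1 − β²) = 1/√(1 − 0.552049) = 1/√0.447951 = 1/0.669291 = 1.4941.
Lab-frame lifetime: Δt = γτ = 1.4941 × 26.0 ns = 38.847 ns.
Distance: d = vΔt = 0.743 × 2.998×10⁸ m/s × 3.8847×10^-8 s = 8.65 m.

8.65 m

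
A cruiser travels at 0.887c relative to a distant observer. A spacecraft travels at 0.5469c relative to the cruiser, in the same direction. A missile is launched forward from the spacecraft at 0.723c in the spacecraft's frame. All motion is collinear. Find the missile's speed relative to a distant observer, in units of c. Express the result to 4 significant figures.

First combine the missile and spacecraft (S''→S'): u₁ = (0.723 + 0.5469)/(1 + 0.723×0.5469) = 1.2699/1.3954087 = 0.91006.
Then combine with the cruiser (S'→S): u = (0.91006 + 0.887)/(1 + 0.91006×0.887) = 1.79706/1.80722322 = 0.99438.

0.9944c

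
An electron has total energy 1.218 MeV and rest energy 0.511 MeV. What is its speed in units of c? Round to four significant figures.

γ = E/(mc²) = 1.218/0.511 = 2.3836.
β = √(1 − 1/γ²) = √(1 − 0.176008) = √0.823992 = 0.9077.

0.9077c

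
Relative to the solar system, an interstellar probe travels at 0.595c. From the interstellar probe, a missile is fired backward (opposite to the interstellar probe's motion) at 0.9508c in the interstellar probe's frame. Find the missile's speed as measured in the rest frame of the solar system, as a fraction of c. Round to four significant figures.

Relativistic velocity addition: u = (u' + v)/(1 + u'v/c²), with u' = −0.9508c and v = 0.595c.
Numerator: −0.9508 + 0.595 = −0.3558. Denominator: 1 + (−0.9508)(0.595) = 0.434274.
u = −0.3558/0.434274 = −0.8193, so the speed is 0.8193c.

0.8193c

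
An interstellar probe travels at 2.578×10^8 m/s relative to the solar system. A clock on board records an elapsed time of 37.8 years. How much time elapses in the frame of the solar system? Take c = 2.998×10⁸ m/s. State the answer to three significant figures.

74.1 years

β = v/c = (2.578×10^8 m/s)/(2.998×10⁸ m/s) = 0.859907.
With β = 0.859907, γ = 1/√(1 − 0.859907²) = 1/√0.26056 = 1.9591.
The onboard clock measures proper time, so the interval in the rest frame of the solar system is dilated: Δt = γ·Δτ = 1.9591 × 37.8 years = 74.1 years.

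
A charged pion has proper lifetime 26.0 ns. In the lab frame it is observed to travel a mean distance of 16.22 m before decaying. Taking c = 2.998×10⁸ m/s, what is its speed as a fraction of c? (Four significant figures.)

Lab distance = (lab lifetime)·v = γτ·βc, so βγ = d/(cτ) = 16.22/(2.998×10⁸ × 2.600×10^-8) = 2.0809.
With βγ = 2.0809: γ² = 1 + (βγ)² = 5.33014, and β = (βγ)/γ = 2.0809/2.30871 = 0.9013.

0.9013c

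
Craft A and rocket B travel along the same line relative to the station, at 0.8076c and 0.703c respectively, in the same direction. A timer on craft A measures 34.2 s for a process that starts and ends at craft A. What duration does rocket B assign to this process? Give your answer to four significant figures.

35.25 s

Transform craft A's velocity into rocket B's frame: (0.8076 − 0.703)/(1 − 0.8076·0.703) = 0.1046/0.4322572, so the relative speed is 0.24199c.
γ for this relative speed: γ = 1/√(1 − 0.0585592) = 1.0306.
The clock on craft A records proper time, so rocket B measures Δt = γΔτ = 1.0306 × 34.2 = 35.25 s.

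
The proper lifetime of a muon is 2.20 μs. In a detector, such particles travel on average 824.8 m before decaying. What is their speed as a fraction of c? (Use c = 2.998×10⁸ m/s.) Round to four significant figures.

d = βγcτ ⇒ βγ = d/(cτ) = 824.8 m / (659.56 m) = 1.2505.
β = (βγ)/√(1+(βγ)²) = 1.2505/√2.56375 = 0.7810.

0.7810c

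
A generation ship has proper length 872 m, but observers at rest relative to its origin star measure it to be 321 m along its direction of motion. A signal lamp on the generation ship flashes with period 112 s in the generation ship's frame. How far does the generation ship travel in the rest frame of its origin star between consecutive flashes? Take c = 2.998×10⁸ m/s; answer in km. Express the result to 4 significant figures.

8.481×10^7 km

From L = L₀/γ: γ = 872/321 = 2.71651.
β = √(1 − 1/γ²) = 0.92978. Lab-frame period = γτ = 2.71651×112 s = 304.25 s. Distance = βc × γτ = 0.92978 × 2.998×10⁸ m/s × 304.25 s = 8.4809×10^10 m = 8.481×10^7 km.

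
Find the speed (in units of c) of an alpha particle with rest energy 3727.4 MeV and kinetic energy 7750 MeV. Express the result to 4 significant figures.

0.9458c

γ = 1 + K/(mc²) = 1 + 7750/3727.4 = 3.0792.
β = √(1 − 1/γ²) = √(1 − 0.105469) = √0.894531 = 0.9458.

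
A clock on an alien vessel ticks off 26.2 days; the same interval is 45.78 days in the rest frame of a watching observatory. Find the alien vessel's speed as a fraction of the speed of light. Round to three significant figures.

0.820c

γ = Δt/Δτ = 45.78/26.2 = 1.7473.
β = √(1 − 1/γ²) = √(1 − 0.327541) = √0.672459 = 0.820.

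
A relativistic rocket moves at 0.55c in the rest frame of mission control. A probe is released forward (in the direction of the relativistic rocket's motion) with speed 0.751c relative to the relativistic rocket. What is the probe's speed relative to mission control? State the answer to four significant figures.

0.9207c

Relativistic velocity addition: u = (u' + v)/(1 + u'v/c²), with u' = 0.751c and v = 0.55c.
Numerator: 0.751 + 0.55 = 1.301. Denominator: 1 + (0.751)(0.55) = 1.41305.
u = 1.301/1.41305 = 0.9207, so the speed is 0.9207c.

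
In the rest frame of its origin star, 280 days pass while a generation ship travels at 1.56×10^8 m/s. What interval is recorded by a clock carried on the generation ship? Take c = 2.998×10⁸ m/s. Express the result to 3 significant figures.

β = v/c = (1.56×10^8 m/s)/(2.998×10⁸ m/s) = 0.520347.
With β = 0.520347, γ = 1/√(1 − 0.520347²) = 1/√0.729239 = 1.171.
The moving clock records proper time: Δτ = Δt/γ = 280/1.171 = 239 days.

239 days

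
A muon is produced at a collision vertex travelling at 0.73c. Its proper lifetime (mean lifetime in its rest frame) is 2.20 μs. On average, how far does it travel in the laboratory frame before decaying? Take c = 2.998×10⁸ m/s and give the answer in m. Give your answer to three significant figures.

γ = 1/√(1 − β²) = 1/√(1 − 0.5329) = 1/√0.4671 = 1/0.683447 = 1.4632.
Lab-frame lifetime: Δt = γτ = 1.4632 × 2.20 μs = 3.219 μs.
Distance: d = vΔt = 0.73 × 2.998×10⁸ m/s × 3.2190×10^-6 s = 704 m.

704 m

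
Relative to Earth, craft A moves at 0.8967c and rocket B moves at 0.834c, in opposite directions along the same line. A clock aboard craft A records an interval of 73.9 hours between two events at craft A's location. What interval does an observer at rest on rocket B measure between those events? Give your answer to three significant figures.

529 hours

The velocity of craft A relative to rocket B is (0.8967 + 0.834)c / (1 + 0.8967×0.834) = 0.99019c; relative speed 0.99019c.
γ for this relative speed: γ = 1/√(1 − 0.980476) = 7.1567.
The clock on craft A records proper time, so rocket B measures Δt = γΔτ = 7.1567 × 73.9 = 529 hours.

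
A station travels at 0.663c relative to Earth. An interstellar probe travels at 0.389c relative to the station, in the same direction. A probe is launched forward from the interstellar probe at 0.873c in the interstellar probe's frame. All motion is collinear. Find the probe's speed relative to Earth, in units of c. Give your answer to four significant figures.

0.9880c

First combine the probe and interstellar probe (S''→S'): u₁ = (0.873 + 0.389)/(1 + 0.873×0.389) = 1.262/1.339597 = 0.94207.
Then combine with the station (S'→S): u = (0.94207 + 0.663)/(1 + 0.94207×0.663) = 1.60507/1.62459241 = 0.98798.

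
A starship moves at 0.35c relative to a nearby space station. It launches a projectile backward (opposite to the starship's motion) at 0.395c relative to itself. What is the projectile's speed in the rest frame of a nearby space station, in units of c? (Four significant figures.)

In units of c, u = (u' + v)/(1 + u'v) with u' = −0.395 and v = 0.35.
Numerator: −0.395 + 0.35 = −0.045. Denominator: 1 + (−0.395)(0.35) = 0.86175.
u = −0.045/0.86175 = −0.052219, so the speed is 0.05222c.

0.05222c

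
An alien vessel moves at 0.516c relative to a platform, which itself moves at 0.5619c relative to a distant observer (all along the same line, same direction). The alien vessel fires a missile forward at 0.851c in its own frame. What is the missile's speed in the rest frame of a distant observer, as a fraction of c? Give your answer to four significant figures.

Apply u = (u'+v)/(1+u'v) twice. Missile in the platform frame: (0.851+0.516)/(1+0.851·0.516) = 1.367/1.439116 = 0.94989c.
That velocity, transformed to the rest frame of a distant observer: (0.94989+0.5619)/(1+0.94989·0.5619) = 1.51179/1.533743191 = 0.98569c.

0.9857c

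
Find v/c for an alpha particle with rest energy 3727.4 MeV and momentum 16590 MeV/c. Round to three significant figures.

0.976

pc/(mc²) = 16590/3727.4 = 4.4508 = βγ = β/√(1−β²).
So β² = x²/(1 + x²) with x = 4.4508: x² = 19.8096, β² = 19.8096/20.8096 = 0.951945, β = 0.976.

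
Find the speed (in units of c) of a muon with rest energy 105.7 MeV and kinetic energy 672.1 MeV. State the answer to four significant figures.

γ = 1 + K/(mc²) = 1 + 672.1/105.7 = 7.3586.
β = √(1 − 1/γ²) = √(1 − 0.0184676) = √0.9815324 = 0.9907.

0.9907c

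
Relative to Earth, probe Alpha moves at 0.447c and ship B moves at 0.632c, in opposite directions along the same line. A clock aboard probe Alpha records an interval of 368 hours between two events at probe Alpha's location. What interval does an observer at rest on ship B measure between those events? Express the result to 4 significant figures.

Transform probe Alpha's velocity into ship B's frame: (0.447 + 0.632)/(1 + 0.447·0.632) = 1.079/1.282504, so the relative speed is 0.84132c.
γ for this relative speed: γ = 1/√(1 − 0.707819) = 1.85.
The clock on probe Alpha records proper time, so ship B measures Δt = γΔτ = 1.85 × 368 = 680.8 hours.

680.8 hours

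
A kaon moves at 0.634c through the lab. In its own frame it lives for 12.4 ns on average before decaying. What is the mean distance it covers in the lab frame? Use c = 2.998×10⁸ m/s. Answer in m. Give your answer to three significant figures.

3.05 m

γ = 1/√(1 − β²) = 1/√(1 − 0.401956) = 1/√0.598044 = 1/0.773333 = 1.2931.
Lab-frame lifetime: Δt = γτ = 1.2931 × 12.4 ns = 16.034 ns.
Distance: d = vΔt = 0.634 × 2.998×10⁸ m/s × 1.6034×10^-8 s = 3.05 m.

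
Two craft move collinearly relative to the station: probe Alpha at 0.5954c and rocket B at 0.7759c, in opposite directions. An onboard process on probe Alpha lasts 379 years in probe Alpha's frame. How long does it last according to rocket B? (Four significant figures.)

1093 years

Speed of probe Alpha in rocket B's frame: u = (v_A + v_B)/(1 + v_A v_B/c²) = (0.5954 + 0.7759)/(1 + 0.5954×0.7759) = 1.3713/1.46197086 = 0.93798; |u| = 0.93798c.
γ for this relative speed: γ = 1/√(1 − 0.879806) = 2.8844.
Probe Alpha's interval is proper; time dilation gives Δt_B = γΔτ = 2.8844 × 379 years = 1093 years.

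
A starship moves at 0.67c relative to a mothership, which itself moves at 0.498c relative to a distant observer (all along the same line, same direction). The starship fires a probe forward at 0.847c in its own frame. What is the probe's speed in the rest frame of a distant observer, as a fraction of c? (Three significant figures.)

0.989c

Apply u = (u'+v)/(1+u'v) twice. Probe in the mothership frame: (0.847+0.67)/(1+0.847·0.67) = 1.517/1.56749 = 0.96779c.
That velocity, transformed to the rest frame of a distant observer: (0.96779+0.498)/(1+0.96779·0.498) = 1.46579/1.48195942 = 0.98909c.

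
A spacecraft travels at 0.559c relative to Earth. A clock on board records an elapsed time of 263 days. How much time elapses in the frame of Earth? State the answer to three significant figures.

γ = 1/√(1 − β²) = 1/√(1 − 0.312481) = 1/√0.687519 = 1/0.829168 = 1.206.
Time dilation: Δt = γ·Δτ = 1.206 × 263 = 317 days.

317 days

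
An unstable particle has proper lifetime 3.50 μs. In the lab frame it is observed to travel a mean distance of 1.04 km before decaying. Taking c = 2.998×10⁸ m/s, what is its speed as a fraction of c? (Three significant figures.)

Let x = d/(cτ) = 1040 m / (2.998×10⁸ m/s × 3.500×10^-6 s) = 0.99114. Since d = βγcτ, x = βγ = β/√(1−β²).
Solving: β² = x²/(1+x²) = 0.982358/1.982358 = 0.49555, so β = 0.704.

0.704c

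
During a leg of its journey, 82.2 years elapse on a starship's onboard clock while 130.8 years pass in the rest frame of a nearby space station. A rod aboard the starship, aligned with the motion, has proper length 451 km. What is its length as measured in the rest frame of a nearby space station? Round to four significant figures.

283.4 km

γ = Δt/Δτ = 130.8/82.2 = 1.59124.
L = L₀/γ = 451/1.59124 = 283.4 km.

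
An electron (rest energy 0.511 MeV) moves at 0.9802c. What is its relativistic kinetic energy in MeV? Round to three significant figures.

β² = 0.96079204, so γ = 1/√0.03920796 = 5.0502.
Kinetic energy: K = (γ − 1)mc² = (5.0502 − 1) × 0.511 MeV = 4.0502 × 0.511 = 2.07 MeV.

2.07 MeV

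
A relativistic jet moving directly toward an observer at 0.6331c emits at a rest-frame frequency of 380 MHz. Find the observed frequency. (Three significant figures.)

Relativistic Doppler (source moving toward): f_obs = f_src · √((1+β)/(1−β)).
With β = 0.6331: factor = √(1.6331/0.3669) = 2.1098.
f_obs = 380 × 2.1098 = 802 MHz.

802 MHz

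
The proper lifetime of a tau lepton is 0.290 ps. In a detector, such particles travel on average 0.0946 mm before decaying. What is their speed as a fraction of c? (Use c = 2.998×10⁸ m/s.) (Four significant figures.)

d = βγcτ ⇒ βγ = d/(cτ) = 9.460×10^-5 m / (8.6942×10^-5 m) = 1.0881.
β = (βγ)/√(1+(βγ)²) = 1.0881/√2.18396 = 0.7363.

0.7363c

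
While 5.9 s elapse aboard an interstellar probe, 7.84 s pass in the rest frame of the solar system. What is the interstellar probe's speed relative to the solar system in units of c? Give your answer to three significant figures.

γ = Δt/Δτ = 7.84/5.9 = 1.3288.
β = √(1 − 1/γ²) = √(1 − 0.566345) = √0.433655 = 0.659.

0.659c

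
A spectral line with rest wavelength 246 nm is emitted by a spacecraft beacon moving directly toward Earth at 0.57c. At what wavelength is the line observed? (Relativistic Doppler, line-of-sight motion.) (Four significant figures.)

Relativistic Doppler for wavelength: λ_obs = λ_src · √((1−β)/(1+β)).
With β = 0.57: factor = √(0.43/1.57) = 0.52334.
λ_obs = 246 × 0.52334 = 128.7 nm.

128.7 nm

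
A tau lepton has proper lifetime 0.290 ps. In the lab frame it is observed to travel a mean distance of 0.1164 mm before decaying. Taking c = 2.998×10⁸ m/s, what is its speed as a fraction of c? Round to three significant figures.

d = βγcτ ⇒ βγ = d/(cτ) = 1.164×10^-4 m / (8.6942×10^-5 m) = 1.3388.
β = (βγ)/√(1+(βγ)²) = 1.3388/√2.79239 = 0.801.

0.801c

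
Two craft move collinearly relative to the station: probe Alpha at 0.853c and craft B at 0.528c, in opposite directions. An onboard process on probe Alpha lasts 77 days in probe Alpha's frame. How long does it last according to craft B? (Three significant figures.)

Speed of probe Alpha in craft B's frame: u = (v_A + v_B)/(1 + v_A v_B/c²) = (0.853 + 0.528)/(1 + 0.853×0.528) = 1.381/1.450384 = 0.95216; |u| = 0.95216c.
At |u| = 0.95216c, γ = (1 − 0.906609)^(−1/2) = 3.2723.
The clock on probe Alpha records proper time, so craft B measures Δt = γΔτ = 3.2723 × 77 = 252 days.

252 days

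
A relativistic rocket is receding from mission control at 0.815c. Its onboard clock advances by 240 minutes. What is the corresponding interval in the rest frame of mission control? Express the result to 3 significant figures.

414 minutes

β² = 0.664225, so γ = 1/√0.335775 = 1.7257.
Time dilation: Δt = γ·Δτ = 1.7257 × 240 = 414 minutes.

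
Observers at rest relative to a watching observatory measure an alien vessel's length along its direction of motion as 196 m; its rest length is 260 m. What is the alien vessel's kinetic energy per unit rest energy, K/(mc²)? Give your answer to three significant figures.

0.327

γ = L₀/L = 260/196 = 1.32653.
K/(mc²) = γ − 1 = 1.32653 − 1 = 0.327.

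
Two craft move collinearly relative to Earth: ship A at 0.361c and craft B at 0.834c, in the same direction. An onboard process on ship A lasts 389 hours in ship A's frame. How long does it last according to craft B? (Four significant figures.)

The velocity of ship A relative to craft B is (0.361 − 0.834)c / (1 − 0.361×0.834) = −0.67675c; relative speed 0.67675c.
γ for this relative speed: γ = 1/√(1 − 0.457991) = 1.3583.
The clock on ship A records proper time, so craft B measures Δt = γΔτ = 1.3583 × 389 = 528.4 hours.

528.4 hours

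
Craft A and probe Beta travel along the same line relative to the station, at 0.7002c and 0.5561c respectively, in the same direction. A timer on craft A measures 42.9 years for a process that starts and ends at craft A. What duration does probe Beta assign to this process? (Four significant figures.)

44.15 years

The velocity of craft A relative to probe Beta is (0.7002 − 0.5561)c / (1 − 0.7002×0.5561) = 0.23599c; relative speed 0.23599c.
At |u| = 0.23599c, γ = (1 − 0.0556913)^(−1/2) = 1.0291.
The clock on craft A records proper time, so probe Beta measures Δt = γΔτ = 1.0291 × 42.9 = 44.15 years.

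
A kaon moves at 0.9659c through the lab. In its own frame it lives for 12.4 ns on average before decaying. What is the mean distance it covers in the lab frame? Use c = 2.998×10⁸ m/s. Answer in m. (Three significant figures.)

γ = 1/√(1 − β²) = 1/√(1 − 0.93296281) = 1/√0.06703719 = 1/0.258915 = 3.8623.
Lab-frame lifetime: Δt = γτ = 3.8623 × 12.4 ns = 47.893 ns.
Distance: d = vΔt = 0.9659 × 2.998×10⁸ m/s × 4.7893×10^-8 s = 13.9 m.

13.9 m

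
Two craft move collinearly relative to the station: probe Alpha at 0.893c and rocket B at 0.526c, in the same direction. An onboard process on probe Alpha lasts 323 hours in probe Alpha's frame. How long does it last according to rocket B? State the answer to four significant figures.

Speed of probe Alpha in rocket B's frame: u = (v_A − v_B)/(1 − v_A v_B/c²) = (0.893 − 0.526)/(1 − 0.893×0.526) = 0.367/0.530282 = 0.69208; |u| = 0.69208c.
At |u| = 0.69208c, γ = (1 − 0.478975)^(−1/2) = 1.3854.
The clock on probe Alpha records proper time, so rocket B measures Δt = γΔτ = 1.3854 × 323 = 447.5 hours.

447.5 hours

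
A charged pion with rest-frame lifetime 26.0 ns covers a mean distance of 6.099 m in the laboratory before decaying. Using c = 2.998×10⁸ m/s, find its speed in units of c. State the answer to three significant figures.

Lab distance = (lab lifetime)·v = γτ·βc, so βγ = d/(cτ) = 6.099/(2.998×10⁸ × 2.600×10^-8) = 0.78244.
With βγ = 0.78244: γ² = 1 + (βγ)² = 1.612212, and β = (βγ)/γ = 0.78244/1.26973 = 0.616.

0.616c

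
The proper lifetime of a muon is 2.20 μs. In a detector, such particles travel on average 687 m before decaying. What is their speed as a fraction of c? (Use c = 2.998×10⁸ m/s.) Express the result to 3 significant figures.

0.721c

Lab distance = (lab lifetime)·v = γτ·βc, so βγ = d/(cτ) = 687.0/(2.998×10⁸ × 2.200×10^-6) = 1.0416.
With βγ = 1.0416: γ² = 1 + (βγ)² = 2.08493, and β = (βγ)/γ = 1.0416/1.44393 = 0.721.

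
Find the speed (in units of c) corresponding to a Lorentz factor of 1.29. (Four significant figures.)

0.6317c

β = √(1 − 1/γ²) = √(1 − 1/1.6641) = √0.399075 = 0.6317.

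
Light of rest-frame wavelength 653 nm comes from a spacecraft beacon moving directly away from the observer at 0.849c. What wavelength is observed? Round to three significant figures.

2290 nm

Relativistic Doppler for wavelength: λ_obs = λ_src · √((1+β)/(1−β)).
With β = 0.849: factor = √(1.849/0.151) = 3.4993.
λ_obs = 653 × 3.4993 = 2290 nm.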